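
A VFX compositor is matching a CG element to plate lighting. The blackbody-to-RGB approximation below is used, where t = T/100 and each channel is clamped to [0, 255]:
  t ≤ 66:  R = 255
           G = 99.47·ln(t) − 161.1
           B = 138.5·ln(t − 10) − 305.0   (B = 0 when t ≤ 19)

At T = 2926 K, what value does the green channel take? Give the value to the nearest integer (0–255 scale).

t = 2926/100 = 29.26; the t ≤ 66 branch applies.
G = 99.47·ln 29.26 − 161.1 = 99.47·3.3762 − 161.1 = 174.733.
Rounded: 175.

175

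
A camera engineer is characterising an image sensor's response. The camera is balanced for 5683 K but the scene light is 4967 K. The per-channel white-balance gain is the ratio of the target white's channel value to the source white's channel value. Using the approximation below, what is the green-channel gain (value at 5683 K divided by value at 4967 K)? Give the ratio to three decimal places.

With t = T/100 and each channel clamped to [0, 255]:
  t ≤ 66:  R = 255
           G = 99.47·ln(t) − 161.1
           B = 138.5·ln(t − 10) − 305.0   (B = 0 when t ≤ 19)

1.059

At 4967 K (t = 49.67):
  G = 99.47·ln 49.67 − 161.1 = 99.47·3.9054 − 161.1 = 227.370.
At 5683 K (t = 56.83):
  G = 99.47·ln 56.83 − 161.1 = 99.47·4.0401 − 161.1 = 240.765.
Gain = 240.765 / 227.370 = 1.0589 → 1.059.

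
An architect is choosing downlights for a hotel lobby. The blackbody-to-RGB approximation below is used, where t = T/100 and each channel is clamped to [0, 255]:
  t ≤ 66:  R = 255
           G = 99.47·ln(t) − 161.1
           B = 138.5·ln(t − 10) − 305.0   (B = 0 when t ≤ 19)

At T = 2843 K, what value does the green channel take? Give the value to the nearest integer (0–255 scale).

t = 2843/100 = 28.43; the t ≤ 66 branch applies.
G = 99.47·ln 28.43 − 161.1 = 99.47·3.3474 − 161.1 = 171.870.
Rounded: 172.

172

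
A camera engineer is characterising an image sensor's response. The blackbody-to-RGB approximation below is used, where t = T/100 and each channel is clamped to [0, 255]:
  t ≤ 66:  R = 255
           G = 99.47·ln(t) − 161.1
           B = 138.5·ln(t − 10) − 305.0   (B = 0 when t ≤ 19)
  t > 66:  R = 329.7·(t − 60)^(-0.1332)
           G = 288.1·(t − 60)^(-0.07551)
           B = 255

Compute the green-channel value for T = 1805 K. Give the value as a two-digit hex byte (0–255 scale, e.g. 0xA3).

t = 1805/100 = 18.05; the t ≤ 66 branch applies.
G = 99.47·ln 18.05 − 161.1 = 99.47·2.8931 − 161.1 = 126.681.
Rounded: 127; in hex, 0x7F.

0x7F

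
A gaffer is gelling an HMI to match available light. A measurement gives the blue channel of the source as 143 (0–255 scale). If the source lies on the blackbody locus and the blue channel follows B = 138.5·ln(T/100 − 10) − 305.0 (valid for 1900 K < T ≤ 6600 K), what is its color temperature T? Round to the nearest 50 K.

3550 K

ln(t − 10) = (143 + 305.0) / 138.5 = 3.2347.
t − 10 = e^3.2347 = 25.398, so t = 35.398.
T = 100·t = 3540 K → 3550 K to the nearest 50 K.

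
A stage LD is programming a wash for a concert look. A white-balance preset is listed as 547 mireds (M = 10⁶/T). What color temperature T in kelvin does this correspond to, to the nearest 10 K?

1830 K

T = 10⁶ / 547 = 1828.15 K → 1830 K.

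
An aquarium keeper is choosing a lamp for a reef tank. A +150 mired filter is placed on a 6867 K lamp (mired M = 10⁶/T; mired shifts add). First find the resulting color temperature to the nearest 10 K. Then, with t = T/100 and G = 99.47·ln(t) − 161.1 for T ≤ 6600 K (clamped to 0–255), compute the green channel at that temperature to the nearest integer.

189

M_in = 10⁶/6867 = 145.62; M_out = 145.62 + (+150) = 295.62.
T_out = 10⁶/295.62 = 3382.7 K → 3380 K; t = 33.8.
G = 99.47·ln 33.8 − 161.1 = 99.47·3.5205 − 161.1 = 189.080.
Rounded: 189.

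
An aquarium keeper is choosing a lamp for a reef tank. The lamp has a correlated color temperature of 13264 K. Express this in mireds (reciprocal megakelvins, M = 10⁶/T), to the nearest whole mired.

75 mireds

M = 10⁶ / 13264 = 75.392 → 75 mireds.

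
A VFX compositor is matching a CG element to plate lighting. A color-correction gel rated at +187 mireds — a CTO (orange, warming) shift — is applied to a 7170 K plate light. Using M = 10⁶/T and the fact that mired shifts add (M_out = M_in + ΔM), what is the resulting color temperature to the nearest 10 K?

M_in = 10⁶/7170 = 139.47 mireds.
M_out = 139.47 + (+187) = 326.47 mireds.
T_out = 10⁶/326.47 = 3063.1 K → 3060 K.

3060 K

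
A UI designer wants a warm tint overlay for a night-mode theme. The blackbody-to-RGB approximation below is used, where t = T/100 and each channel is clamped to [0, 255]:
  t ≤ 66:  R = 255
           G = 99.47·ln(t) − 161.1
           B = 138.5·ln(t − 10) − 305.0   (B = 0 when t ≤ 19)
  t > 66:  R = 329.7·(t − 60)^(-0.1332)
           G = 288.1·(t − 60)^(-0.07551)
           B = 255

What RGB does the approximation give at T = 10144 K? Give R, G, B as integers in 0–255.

R=201, G=217, B=255

t = 10144/100 = 101.44; the t > 66 branch applies.
R = 329.7·(101.44 − 60)^(-0.1332) = 329.7·41.44^(-0.1332) = 329.7·0.60892 = 200.761.
G = 288.1·(101.44 − 60)^(-0.07551) = 288.1·41.44^(-0.07551) = 288.1·0.75486 = 217.476.
B = 255 by definition for t > 66.
Rounded: (201, 217, 255).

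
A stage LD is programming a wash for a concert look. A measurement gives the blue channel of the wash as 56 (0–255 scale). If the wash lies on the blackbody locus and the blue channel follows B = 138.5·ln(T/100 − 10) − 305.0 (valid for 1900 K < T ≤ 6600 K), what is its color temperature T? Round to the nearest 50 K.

ln(t − 10) = (56 + 305.0) / 138.5 = 2.6065.
t − 10 = e^2.6065 = 13.552, so t = 23.552.
T = 100·t = 2355 K → 2350 K to the nearest 50 K.

2350 K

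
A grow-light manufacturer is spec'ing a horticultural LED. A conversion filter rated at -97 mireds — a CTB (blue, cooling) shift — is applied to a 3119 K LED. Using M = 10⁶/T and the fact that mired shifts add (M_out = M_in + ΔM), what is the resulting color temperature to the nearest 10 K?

4470 K

M_in = 10⁶/3119 = 320.62 mireds.
M_out = 320.62 + (-97) = 223.62 mireds.
T_out = 10⁶/223.62 = 4472.0 K → 4470 K.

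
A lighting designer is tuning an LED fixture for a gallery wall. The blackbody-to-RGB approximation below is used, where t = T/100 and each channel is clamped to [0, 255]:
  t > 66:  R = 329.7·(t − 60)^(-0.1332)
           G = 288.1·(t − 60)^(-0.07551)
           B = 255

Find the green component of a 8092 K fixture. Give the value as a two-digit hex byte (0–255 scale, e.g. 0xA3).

t = 8092/100 = 80.92; the t > 66 branch applies.
G = 288.1·(80.92 − 60)^(-0.07551) = 288.1·20.92^(-0.07551) = 288.1·0.79485 = 228.996.
Rounded: 229; in hex, 0xE5.

0xE5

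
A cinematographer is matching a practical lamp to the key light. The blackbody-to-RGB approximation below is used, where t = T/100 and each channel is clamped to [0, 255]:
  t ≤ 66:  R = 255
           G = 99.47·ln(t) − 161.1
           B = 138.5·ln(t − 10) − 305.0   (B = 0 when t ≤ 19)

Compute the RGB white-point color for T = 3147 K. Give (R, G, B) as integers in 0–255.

(255, 182, 120)

t = 3147/100 = 31.47; the t ≤ 66 branch applies.
R = 255 by definition for t ≤ 66.
G = 99.47·ln 31.47 − 161.1 = 99.47·3.4490 − 161.1 = 181.975.
B = 138.5·ln(31.47 − 10) − 305.0 = 138.5·ln 21.47 − 305.0 = 138.5·3.0667 − 305.0 = 119.732.
Rounded: (255, 182, 120).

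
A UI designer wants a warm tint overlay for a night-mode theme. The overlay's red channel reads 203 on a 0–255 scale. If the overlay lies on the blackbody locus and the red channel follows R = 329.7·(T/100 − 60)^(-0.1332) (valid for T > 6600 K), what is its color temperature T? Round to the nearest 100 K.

(t − 60)^(-0.1332) = 203/329.7 = 0.61571.
t − 60 = 0.61571^(1/-0.1332) = 0.61571^(-7.508) = 38.129, so t = 98.129.
T = 100·t = 9813 K → 9800 K to the nearest 100 K.

9800 K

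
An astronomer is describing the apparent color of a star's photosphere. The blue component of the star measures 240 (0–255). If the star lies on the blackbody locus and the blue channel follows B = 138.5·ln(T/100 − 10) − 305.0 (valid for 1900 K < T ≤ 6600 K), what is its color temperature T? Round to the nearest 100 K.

ln(t − 10) = (240 + 305.0) / 138.5 = 3.9350.
t − 10 = e^3.9350 = 51.163, so t = 61.163.
T = 100·t = 6116 K → 6100 K to the nearest 100 K.

6100 K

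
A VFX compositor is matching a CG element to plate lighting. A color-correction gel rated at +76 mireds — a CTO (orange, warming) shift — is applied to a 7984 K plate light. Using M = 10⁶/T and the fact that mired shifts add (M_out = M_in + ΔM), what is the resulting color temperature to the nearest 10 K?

4970 K

M_in = 10⁶/7984 = 125.25 mireds.
M_out = 125.25 + (+76) = 201.25 mireds.
T_out = 10⁶/201.25 = 4968.9 K → 4970 K.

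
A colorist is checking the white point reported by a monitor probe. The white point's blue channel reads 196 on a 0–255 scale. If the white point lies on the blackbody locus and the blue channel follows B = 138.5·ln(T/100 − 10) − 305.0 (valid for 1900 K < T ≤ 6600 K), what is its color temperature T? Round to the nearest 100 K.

4700 K

ln(t − 10) = (196 + 305.0) / 138.5 = 3.6173.
t − 10 = e^3.6173 = 37.238, so t = 47.238.
T = 100·t = 4724 K → 4700 K to the nearest 100 K.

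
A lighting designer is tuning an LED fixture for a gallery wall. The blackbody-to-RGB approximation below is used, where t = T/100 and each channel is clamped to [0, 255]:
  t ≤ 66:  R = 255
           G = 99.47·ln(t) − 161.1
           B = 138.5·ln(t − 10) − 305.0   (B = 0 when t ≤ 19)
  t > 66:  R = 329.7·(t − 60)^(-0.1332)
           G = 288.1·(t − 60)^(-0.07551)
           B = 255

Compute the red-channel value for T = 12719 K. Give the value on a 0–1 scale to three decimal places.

0.738

t = 12719/100 = 127.19; the t > 66 branch applies.
R = 329.7·(127.19 − 60)^(-0.1332) = 329.7·67.19^(-0.1332) = 329.7·0.57096 = 188.244.
On a 0–1 scale: 188.244/255 = 0.7382 → 0.738.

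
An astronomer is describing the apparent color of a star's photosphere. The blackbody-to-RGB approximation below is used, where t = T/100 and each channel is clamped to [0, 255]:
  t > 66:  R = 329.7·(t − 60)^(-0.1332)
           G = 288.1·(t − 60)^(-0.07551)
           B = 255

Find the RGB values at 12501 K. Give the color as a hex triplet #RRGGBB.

#BDD2FF

t = 12501/100 = 125.01; the t > 66 branch applies.
R = 329.7·(125.01 − 60)^(-0.1332) = 329.7·65.01^(-0.1332) = 329.7·0.57347 = 189.073.
G = 288.1·(125.01 − 60)^(-0.07551) = 288.1·65.01^(-0.07551) = 288.1·0.72963 = 210.206.
B = 255 by definition for t > 66.
Rounded: (189, 210, 255).
In hex: #BDD2FF.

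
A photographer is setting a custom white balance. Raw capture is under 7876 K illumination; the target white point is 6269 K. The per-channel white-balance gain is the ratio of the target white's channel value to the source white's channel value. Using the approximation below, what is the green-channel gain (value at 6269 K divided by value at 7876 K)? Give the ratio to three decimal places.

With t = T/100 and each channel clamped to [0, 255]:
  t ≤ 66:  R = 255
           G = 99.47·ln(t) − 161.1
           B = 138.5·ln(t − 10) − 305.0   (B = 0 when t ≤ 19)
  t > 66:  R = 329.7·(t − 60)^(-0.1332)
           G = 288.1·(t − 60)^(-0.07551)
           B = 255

1.085

At 7876 K (t = 78.76):
  G = 288.1·(78.76 − 60)^(-0.07551) = 288.1·18.76^(-0.07551) = 288.1·0.80142 = 230.888.
At 6269 K (t = 62.69):
  G = 99.47·ln 62.69 − 161.1 = 99.47·4.1382 − 161.1 = 250.527.
Gain = 250.527 / 230.888 = 1.0851 → 1.085.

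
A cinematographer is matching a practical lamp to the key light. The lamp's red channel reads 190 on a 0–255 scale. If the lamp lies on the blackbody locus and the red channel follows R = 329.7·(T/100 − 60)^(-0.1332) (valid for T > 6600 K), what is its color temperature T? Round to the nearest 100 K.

12300 K

(t − 60)^(-0.1332) = 190/329.7 = 0.57628.
t − 60 = 0.57628^(1/-0.1332) = 0.57628^(-7.508) = 62.667, so t = 122.667.
T = 100·t = 12267 K → 12300 K to the nearest 100 K.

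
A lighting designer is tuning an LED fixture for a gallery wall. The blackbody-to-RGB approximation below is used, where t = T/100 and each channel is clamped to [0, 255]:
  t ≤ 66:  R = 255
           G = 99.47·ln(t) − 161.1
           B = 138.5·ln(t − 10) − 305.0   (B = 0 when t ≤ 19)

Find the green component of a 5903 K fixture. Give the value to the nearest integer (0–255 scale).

245

t = 5903/100 = 59.03; the t ≤ 66 branch applies.
G = 99.47·ln 59.03 − 161.1 = 99.47·4.0780 − 161.1 = 244.543.
Rounded: 245.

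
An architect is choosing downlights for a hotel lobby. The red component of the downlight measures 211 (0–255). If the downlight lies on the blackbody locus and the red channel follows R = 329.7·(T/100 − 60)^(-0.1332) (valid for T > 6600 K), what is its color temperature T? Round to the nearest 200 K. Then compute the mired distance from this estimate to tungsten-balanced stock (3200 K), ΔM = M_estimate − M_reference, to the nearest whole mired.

(t − 60)^(-0.1332) = 211/329.7 = 0.63998.
t − 60 = 0.63998^(1/-0.1332) = 0.63998^(-7.508) = 28.525, so t = 88.525.
T = 100·t = 8853 K → 8800 K to the nearest 200 K.
M_estimate = 10⁶/8800 = 113.64; M_reference = 10⁶/3200 = 312.50.
ΔM = 113.64 − 312.50 = -198.86 → -199 mireds.

-199 mireds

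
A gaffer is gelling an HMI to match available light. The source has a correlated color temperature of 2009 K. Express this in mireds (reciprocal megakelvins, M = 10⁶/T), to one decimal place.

497.8 mireds

M = 10⁶ / 2009 = 497.760 → 497.8 mireds.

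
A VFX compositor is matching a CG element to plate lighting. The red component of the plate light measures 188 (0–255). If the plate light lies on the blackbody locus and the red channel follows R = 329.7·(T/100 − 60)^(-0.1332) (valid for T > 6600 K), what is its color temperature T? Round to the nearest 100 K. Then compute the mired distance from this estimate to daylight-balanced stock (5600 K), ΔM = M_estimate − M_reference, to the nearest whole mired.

(t − 60)^(-0.1332) = 188/329.7 = 0.57022.
t − 60 = 0.57022^(1/-0.1332) = 0.57022^(-7.508) = 67.848, so t = 127.848.
T = 100·t = 12785 K → 12800 K to the nearest 100 K.
M_estimate = 10⁶/12800 = 78.12; M_reference = 10⁶/5600 = 178.57.
ΔM = 78.12 − 178.57 = -100.45 → -100 mireds.

-100 mireds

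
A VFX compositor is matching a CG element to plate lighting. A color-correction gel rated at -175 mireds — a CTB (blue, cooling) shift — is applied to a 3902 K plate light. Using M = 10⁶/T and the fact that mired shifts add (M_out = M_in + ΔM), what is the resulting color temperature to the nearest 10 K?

M_in = 10⁶/3902 = 256.28 mireds.
M_out = 256.28 + (-175) = 81.28 mireds.
T_out = 10⁶/81.28 = 12303.3 K → 12300 K.

12300 K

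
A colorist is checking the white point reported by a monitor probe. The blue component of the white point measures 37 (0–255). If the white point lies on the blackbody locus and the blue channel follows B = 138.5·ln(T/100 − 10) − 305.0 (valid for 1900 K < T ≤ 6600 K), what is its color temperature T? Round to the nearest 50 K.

ln(t − 10) = (37 + 305.0) / 138.5 = 2.4693.
t − 10 = e^2.4693 = 11.814, so t = 21.814.
T = 100·t = 2181 K → 2200 K to the nearest 50 K.

2200 K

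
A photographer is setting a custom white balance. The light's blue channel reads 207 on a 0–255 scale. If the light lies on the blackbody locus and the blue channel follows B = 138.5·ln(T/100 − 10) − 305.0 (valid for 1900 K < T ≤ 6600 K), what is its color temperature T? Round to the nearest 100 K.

ln(t − 10) = (207 + 305.0) / 138.5 = 3.6968.
t − 10 = e^3.6968 = 40.316, so t = 50.316.
T = 100·t = 5032 K → 5000 K to the nearest 100 K.

5000 K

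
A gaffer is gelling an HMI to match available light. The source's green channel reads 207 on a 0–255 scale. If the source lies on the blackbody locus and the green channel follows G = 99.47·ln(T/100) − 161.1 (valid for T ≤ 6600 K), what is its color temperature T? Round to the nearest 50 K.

4050 K

ln t = (207 + 161.1) / 99.47 = 3.7006.
t = e^3.7006 = 40.472.
T = 100·t = 4047 K → 4050 K to the nearest 50 K.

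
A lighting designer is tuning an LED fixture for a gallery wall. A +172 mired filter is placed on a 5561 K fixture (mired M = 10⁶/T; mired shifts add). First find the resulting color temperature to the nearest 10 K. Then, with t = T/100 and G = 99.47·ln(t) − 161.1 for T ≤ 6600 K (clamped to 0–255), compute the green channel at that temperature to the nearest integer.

172

M_in = 10⁶/5561 = 179.82; M_out = 179.82 + (+172) = 351.82.
T_out = 10⁶/351.82 = 2842.3 K → 2840 K; t = 28.4.
G = 99.47·ln 28.4 − 161.1 = 99.47·3.3464 − 161.1 = 171.765.
Rounded: 172.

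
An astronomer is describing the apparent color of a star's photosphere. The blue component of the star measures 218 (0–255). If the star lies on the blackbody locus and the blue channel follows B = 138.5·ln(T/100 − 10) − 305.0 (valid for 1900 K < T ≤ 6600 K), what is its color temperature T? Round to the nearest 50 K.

ln(t − 10) = (218 + 305.0) / 138.5 = 3.7762.
t − 10 = e^3.7762 = 43.649, so t = 53.649.
T = 100·t = 5365 K → 5350 K to the nearest 50 K.

5350 K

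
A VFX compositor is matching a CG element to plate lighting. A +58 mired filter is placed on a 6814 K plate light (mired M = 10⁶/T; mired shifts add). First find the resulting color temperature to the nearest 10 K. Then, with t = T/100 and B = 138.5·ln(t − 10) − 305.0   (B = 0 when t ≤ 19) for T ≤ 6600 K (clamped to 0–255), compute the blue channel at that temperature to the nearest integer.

M_in = 10⁶/6814 = 146.76; M_out = 146.76 + (+58) = 204.76.
T_out = 10⁶/204.76 = 4883.8 K → 4880 K; t = 48.8.
B = 138.5·ln(48.8 − 10) − 305.0 = 138.5·ln 38.8 − 305.0 = 138.5·3.6584 − 305.0 = 201.691.
Rounded: 202.

202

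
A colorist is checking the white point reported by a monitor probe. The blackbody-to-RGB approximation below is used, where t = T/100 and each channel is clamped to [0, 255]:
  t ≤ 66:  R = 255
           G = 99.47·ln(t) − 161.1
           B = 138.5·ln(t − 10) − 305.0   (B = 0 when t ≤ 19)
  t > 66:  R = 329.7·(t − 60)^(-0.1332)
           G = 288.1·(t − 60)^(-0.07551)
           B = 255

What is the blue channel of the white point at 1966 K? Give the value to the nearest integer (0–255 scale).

9

t = 1966/100 = 19.66; the t ≤ 66 branch applies.
B = 138.5·ln(19.66 − 10) − 305.0 = 138.5·ln 9.66 − 305.0 = 138.5·2.2680 − 305.0 = 9.117.
Rounded: 9.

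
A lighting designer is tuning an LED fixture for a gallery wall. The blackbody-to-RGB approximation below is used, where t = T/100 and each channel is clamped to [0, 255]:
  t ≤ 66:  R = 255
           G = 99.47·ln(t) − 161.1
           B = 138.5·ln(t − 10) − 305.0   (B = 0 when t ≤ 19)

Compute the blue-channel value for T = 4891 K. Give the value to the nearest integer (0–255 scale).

t = 4891/100 = 48.91; the t ≤ 66 branch applies.
B = 138.5·ln(48.91 − 10) − 305.0 = 138.5·ln 38.91 − 305.0 = 138.5·3.6613 − 305.0 = 202.083.
Rounded: 202.

202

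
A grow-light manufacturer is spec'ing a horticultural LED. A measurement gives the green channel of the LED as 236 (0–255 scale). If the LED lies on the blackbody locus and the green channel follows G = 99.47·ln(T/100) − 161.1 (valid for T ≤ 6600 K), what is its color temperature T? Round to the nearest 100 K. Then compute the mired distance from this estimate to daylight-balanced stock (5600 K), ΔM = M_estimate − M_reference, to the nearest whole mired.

+7 mireds

ln t = (236 + 161.1) / 99.47 = 3.9922.
t = e^3.9922 = 54.172.
T = 100·t = 5417 K → 5400 K to the nearest 100 K.
M_estimate = 10⁶/5400 = 185.19; M_reference = 10⁶/5600 = 178.57.
ΔM = 185.19 − 178.57 = 6.61 → +7 mireds.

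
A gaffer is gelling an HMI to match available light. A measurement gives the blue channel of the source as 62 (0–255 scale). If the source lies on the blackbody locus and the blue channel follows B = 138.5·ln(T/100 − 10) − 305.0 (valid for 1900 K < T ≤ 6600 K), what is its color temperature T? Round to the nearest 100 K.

2400 K

ln(t − 10) = (62 + 305.0) / 138.5 = 2.6498.
t − 10 = e^2.6498 = 14.151, so t = 24.151.
T = 100·t = 2415 K → 2400 K to the nearest 100 K.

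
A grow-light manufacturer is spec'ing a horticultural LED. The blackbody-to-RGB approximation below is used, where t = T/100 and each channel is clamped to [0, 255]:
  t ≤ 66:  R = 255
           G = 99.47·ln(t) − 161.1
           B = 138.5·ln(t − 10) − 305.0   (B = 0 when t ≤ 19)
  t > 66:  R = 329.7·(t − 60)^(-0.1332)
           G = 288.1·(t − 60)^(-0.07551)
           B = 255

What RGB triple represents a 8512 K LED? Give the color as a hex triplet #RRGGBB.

#D7E2FF

t = 8512/100 = 85.12; the t > 66 branch applies.
R = 329.7·(85.12 − 60)^(-0.1332) = 329.7·25.12^(-0.1332) = 329.7·0.65090 = 214.603.
G = 288.1·(85.12 − 60)^(-0.07551) = 288.1·25.12^(-0.07551) = 288.1·0.78394 = 225.854.
B = 255 by definition for t > 66.
Rounded: (215, 226, 255).
In hex: #D7E2FF.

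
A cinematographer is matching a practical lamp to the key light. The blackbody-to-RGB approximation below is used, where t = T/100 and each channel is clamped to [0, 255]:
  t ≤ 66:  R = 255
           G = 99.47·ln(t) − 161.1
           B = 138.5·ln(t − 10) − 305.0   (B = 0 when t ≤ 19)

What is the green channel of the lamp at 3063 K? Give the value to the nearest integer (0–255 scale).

179

t = 3063/100 = 30.63; the t ≤ 66 branch applies.
G = 99.47·ln 30.63 − 161.1 = 99.47·3.4220 − 161.1 = 179.284.
Rounded: 179.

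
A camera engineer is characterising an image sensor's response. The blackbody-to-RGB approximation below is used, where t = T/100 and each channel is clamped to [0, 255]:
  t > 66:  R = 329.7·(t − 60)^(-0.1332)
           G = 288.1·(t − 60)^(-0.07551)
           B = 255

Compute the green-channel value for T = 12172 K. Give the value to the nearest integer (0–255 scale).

t = 12172/100 = 121.72; the t > 66 branch applies.
G = 288.1·(121.72 − 60)^(-0.07551) = 288.1·61.72^(-0.07551) = 288.1·0.73250 = 211.032.
Rounded: 211.

211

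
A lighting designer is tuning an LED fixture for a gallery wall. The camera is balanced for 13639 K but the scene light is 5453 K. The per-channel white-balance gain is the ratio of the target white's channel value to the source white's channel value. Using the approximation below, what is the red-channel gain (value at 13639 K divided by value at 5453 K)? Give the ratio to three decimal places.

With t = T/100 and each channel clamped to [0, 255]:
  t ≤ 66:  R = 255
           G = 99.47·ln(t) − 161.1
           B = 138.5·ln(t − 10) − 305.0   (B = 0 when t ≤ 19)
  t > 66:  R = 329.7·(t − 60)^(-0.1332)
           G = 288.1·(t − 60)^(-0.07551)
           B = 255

At 5453 K (t = 54.53):
  R = 255 by definition for t ≤ 66.
At 13639 K (t = 136.39):
  R = 329.7·(136.39 − 60)^(-0.1332) = 329.7·76.39^(-0.1332) = 329.7·0.56128 = 185.054.
Gain = 185.054 / 255.000 = 0.7257 → 0.726.

0.726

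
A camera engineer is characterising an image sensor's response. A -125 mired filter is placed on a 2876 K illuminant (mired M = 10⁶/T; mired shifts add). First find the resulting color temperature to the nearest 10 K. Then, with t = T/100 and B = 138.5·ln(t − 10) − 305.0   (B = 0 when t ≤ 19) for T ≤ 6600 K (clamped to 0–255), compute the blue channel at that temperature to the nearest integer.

M_in = 10⁶/2876 = 347.71; M_out = 347.71 + (-125) = 222.71.
T_out = 10⁶/222.71 = 4490.2 K → 4490 K; t = 44.9.
B = 138.5·ln(44.9 − 10) − 305.0 = 138.5·ln 34.9 − 305.0 = 138.5·3.5525 − 305.0 = 187.019.
Rounded: 187.

187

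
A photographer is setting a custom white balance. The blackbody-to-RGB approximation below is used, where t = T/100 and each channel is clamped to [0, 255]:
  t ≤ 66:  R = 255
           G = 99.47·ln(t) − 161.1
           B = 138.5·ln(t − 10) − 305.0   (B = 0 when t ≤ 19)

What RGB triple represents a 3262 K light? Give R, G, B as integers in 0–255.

t = 3262/100 = 32.62; the t ≤ 66 branch applies.
R = 255 by definition for t ≤ 66.
G = 99.47·ln 32.62 − 161.1 = 99.47·3.4849 − 161.1 = 185.546.
B = 138.5·ln(32.62 − 10) − 305.0 = 138.5·ln 22.62 − 305.0 = 138.5·3.1188 − 305.0 = 126.959.
Rounded: (255, 186, 127).

R=255, G=186, B=127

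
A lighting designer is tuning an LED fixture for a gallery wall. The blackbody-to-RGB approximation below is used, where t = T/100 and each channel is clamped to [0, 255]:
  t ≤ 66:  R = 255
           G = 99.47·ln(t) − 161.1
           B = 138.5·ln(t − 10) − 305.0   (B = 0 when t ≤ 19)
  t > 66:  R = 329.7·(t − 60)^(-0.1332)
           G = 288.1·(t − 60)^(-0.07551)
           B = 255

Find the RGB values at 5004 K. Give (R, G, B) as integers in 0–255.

t = 5004/100 = 50.04; the t ≤ 66 branch applies.
R = 255 by definition for t ≤ 66.
G = 99.47·ln 50.04 − 161.1 = 99.47·3.9128 − 161.1 = 228.108.
B = 138.5·ln(50.04 − 10) − 305.0 = 138.5·ln 40.04 − 305.0 = 138.5·3.6899 − 305.0 = 206.048.
Rounded: (255, 228, 206).

(255, 228, 206)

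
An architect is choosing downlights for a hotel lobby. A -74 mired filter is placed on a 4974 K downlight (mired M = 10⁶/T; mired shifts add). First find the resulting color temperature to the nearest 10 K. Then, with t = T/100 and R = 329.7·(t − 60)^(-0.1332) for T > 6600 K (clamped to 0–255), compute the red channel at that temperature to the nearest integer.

223

M_in = 10⁶/4974 = 201.05; M_out = 201.05 + (-74) = 127.05.
T_out = 10⁶/127.05 = 7871.2 K → 7870 K; t = 78.7.
R = 329.7·(78.7 − 60)^(-0.1332) = 329.7·18.7^(-0.1332) = 329.7·0.67700 = 223.208.
Rounded: 223.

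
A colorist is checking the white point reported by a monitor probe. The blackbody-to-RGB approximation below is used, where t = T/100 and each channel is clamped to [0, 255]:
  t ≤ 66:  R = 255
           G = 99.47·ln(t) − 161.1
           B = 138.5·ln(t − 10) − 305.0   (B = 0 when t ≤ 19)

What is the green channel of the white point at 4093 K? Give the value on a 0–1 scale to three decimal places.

t = 4093/100 = 40.93; the t ≤ 66 branch applies.
G = 99.47·ln 40.93 − 161.1 = 99.47·3.7119 − 161.1 = 208.119.
On a 0–1 scale: 208.119/255 = 0.8162 → 0.816.

0.816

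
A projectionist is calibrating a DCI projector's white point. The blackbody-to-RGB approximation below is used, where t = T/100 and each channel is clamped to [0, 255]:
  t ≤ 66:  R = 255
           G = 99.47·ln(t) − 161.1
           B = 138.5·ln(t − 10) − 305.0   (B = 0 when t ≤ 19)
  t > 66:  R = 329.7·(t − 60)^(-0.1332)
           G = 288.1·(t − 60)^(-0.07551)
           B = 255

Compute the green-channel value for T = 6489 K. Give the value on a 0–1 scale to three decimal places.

t = 6489/100 = 64.89; the t ≤ 66 branch applies.
G = 99.47·ln 64.89 − 161.1 = 99.47·4.1727 − 161.1 = 253.958.
On a 0–1 scale: 253.958/255 = 0.9959 → 0.996.

0.996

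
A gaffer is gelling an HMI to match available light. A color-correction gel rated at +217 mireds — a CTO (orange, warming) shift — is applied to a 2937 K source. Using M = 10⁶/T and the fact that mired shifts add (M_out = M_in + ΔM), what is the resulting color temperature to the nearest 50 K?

1800 K

M_in = 10⁶/2937 = 340.48 mireds.
M_out = 340.48 + (+217) = 557.48 mireds.
T_out = 10⁶/557.48 = 1793.8 K → 1800 K.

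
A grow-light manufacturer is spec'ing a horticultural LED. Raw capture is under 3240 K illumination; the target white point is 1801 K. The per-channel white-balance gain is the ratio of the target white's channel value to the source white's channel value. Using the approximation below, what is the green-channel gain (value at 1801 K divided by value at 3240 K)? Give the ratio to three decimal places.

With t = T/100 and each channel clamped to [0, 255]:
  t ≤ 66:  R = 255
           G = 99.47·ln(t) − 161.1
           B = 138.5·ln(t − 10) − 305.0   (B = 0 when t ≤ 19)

At 3240 K (t = 32.4):
  G = 99.47·ln 32.4 − 161.1 = 99.47·3.4782 − 161.1 = 184.872.
At 1801 K (t = 18.01):
  G = 99.47·ln 18.01 − 161.1 = 99.47·2.8909 − 161.1 = 126.461.
Gain = 126.461 / 184.872 = 0.6840 → 0.684.

0.684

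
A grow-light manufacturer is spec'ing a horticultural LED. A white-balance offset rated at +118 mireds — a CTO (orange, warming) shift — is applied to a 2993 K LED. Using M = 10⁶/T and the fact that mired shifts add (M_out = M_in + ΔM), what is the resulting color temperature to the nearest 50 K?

2200 K

M_in = 10⁶/2993 = 334.11 mireds.
M_out = 334.11 + (+118) = 452.11 mireds.
T_out = 10⁶/452.11 = 2211.8 K → 2200 K.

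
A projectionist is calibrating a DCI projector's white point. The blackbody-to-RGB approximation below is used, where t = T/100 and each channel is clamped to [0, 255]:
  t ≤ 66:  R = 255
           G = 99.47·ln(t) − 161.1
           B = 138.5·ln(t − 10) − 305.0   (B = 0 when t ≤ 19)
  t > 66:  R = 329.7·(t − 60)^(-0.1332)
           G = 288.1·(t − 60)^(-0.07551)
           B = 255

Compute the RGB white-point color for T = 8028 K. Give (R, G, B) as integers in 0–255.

t = 8028/100 = 80.28; the t > 66 branch applies.
R = 329.7·(80.28 − 60)^(-0.1332) = 329.7·20.28^(-0.1332) = 329.7·0.66973 = 220.809.
G = 288.1·(80.28 − 60)^(-0.07551) = 288.1·20.28^(-0.07551) = 288.1·0.79672 = 229.534.
B = 255 by definition for t > 66.
Rounded: (221, 230, 255).

(221, 230, 255)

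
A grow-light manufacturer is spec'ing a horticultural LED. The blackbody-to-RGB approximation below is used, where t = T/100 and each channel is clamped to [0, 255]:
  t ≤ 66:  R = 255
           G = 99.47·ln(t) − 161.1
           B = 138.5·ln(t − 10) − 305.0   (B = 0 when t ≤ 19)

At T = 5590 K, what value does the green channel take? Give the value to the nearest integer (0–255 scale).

t = 5590/100 = 55.9; the t ≤ 66 branch applies.
G = 99.47·ln 55.9 − 161.1 = 99.47·4.0236 − 161.1 = 239.124.
Rounded: 239.

239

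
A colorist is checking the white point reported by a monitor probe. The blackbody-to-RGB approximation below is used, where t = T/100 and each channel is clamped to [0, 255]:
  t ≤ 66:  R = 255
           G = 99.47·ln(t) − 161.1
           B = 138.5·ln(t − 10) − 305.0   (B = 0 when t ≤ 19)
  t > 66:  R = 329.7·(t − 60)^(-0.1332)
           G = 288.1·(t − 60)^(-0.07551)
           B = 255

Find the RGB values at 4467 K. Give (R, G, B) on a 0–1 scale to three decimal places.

(1.000, 0.850, 0.730)

t = 4467/100 = 44.67; the t ≤ 66 branch applies.
R = 255 by definition for t ≤ 66.
G = 99.47·ln 44.67 − 161.1 = 99.47·3.7993 − 161.1 = 216.817.
B = 138.5·ln(44.67 − 10) − 305.0 = 138.5·ln 34.67 − 305.0 = 138.5·3.5459 − 305.0 = 186.104.
Dividing each by 255: (1.0000, 0.8503, 0.7298) → (1.000, 0.850, 0.730).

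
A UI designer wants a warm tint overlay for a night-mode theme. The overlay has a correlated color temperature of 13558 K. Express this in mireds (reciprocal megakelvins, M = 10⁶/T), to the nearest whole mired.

74 mireds

M = 10⁶ / 13558 = 73.757 → 74 mireds.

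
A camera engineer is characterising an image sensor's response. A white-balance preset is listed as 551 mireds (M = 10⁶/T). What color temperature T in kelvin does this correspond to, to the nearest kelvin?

1815 K

T = 10⁶ / 551 = 1814.88 K → 1815 K.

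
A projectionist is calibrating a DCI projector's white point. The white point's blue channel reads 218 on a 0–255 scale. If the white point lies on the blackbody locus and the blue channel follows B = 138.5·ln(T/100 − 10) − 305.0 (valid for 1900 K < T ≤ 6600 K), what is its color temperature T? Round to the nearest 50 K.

5350 K

ln(t − 10) = (218 + 305.0) / 138.5 = 3.7762.
t − 10 = e^3.7762 = 43.649, so t = 53.649.
T = 100·t = 5365 K → 5350 K to the nearest 50 K.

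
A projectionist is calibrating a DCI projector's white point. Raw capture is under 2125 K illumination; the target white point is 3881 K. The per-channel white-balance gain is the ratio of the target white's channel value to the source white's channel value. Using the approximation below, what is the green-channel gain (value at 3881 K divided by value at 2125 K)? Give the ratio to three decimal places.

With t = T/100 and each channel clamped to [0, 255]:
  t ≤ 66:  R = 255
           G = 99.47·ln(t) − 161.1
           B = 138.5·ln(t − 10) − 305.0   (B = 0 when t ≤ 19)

1.419

At 2125 K (t = 21.25):
  G = 99.47·ln 21.25 − 161.1 = 99.47·3.0564 − 161.1 = 142.916.
At 3881 K (t = 38.81):
  G = 99.47·ln 38.81 − 161.1 = 99.47·3.6587 − 161.1 = 202.829.
Gain = 202.829 / 142.916 = 1.4192 → 1.419.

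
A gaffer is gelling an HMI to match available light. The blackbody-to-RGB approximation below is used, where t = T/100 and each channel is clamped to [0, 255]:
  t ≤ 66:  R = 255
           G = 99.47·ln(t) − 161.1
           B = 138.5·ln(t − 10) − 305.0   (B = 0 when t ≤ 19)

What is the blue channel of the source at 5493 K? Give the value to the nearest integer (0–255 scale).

222

t = 5493/100 = 54.93; the t ≤ 66 branch applies.
B = 138.5·ln(54.93 − 10) − 305.0 = 138.5·ln 44.93 − 305.0 = 138.5·3.8051 − 305.0 = 222.007.
Rounded: 222.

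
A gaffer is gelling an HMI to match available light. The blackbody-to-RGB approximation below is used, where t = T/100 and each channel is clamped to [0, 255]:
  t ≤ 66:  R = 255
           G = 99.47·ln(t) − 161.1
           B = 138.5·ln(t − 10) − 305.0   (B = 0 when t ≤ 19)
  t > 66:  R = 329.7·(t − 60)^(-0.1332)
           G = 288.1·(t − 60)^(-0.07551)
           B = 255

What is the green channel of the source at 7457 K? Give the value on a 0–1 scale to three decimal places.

t = 7457/100 = 74.57; the t > 66 branch applies.
G = 288.1·(74.57 − 60)^(-0.07551) = 288.1·14.57^(-0.07551) = 288.1·0.81686 = 235.337.
On a 0–1 scale: 235.337/255 = 0.9229 → 0.923.

0.923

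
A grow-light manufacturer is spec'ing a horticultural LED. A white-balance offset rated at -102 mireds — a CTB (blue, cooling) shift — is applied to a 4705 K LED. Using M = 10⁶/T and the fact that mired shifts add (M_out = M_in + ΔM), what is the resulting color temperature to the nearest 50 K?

9050 K

M_in = 10⁶/4705 = 212.54 mireds.
M_out = 212.54 + (-102) = 110.54 mireds.
T_out = 10⁶/110.54 = 9046.5 K → 9050 K.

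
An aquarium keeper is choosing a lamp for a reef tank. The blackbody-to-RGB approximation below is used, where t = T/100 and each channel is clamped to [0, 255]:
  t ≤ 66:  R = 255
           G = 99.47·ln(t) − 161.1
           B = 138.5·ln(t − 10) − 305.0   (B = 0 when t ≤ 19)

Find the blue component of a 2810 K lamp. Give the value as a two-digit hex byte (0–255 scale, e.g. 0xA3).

t = 2810/100 = 28.1; the t ≤ 66 branch applies.
B = 138.5·ln(28.1 − 10) − 305.0 = 138.5·ln 18.1 − 305.0 = 138.5·2.8959 − 305.0 = 96.084.
Rounded: 96; in hex, 0x60.

0x60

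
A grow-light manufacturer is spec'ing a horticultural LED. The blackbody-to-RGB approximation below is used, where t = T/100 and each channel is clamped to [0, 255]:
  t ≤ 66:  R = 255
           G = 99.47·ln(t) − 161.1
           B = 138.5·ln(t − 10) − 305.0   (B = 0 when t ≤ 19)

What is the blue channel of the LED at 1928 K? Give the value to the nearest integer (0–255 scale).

t = 1928/100 = 19.28; the t ≤ 66 branch applies.
B = 138.5·ln(19.28 − 10) − 305.0 = 138.5·ln 9.28 − 305.0 = 138.5·2.2279 − 305.0 = 3.559.
Rounded: 4.

4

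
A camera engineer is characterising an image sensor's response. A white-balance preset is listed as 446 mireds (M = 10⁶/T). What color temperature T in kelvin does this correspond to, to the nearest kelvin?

2242 K

T = 10⁶ / 446 = 2242.15 K → 2242 K.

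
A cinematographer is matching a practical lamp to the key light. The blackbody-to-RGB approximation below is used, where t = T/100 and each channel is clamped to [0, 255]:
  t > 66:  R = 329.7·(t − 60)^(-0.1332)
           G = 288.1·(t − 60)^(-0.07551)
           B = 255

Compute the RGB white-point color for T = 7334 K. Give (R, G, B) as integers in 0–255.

t = 7334/100 = 73.34; the t > 66 branch applies.
R = 329.7·(73.34 − 60)^(-0.1332) = 329.7·13.34^(-0.1332) = 329.7·0.70816 = 233.479.
G = 288.1·(73.34 − 60)^(-0.07551) = 288.1·13.34^(-0.07551) = 288.1·0.82232 = 236.910.
B = 255 by definition for t > 66.
Rounded: (233, 237, 255).

(233, 237, 255)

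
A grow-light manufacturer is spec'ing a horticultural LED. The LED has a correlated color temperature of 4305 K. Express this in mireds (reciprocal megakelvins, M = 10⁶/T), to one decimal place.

M = 10⁶ / 4305 = 232.288 → 232.3 mireds.

232.3 mireds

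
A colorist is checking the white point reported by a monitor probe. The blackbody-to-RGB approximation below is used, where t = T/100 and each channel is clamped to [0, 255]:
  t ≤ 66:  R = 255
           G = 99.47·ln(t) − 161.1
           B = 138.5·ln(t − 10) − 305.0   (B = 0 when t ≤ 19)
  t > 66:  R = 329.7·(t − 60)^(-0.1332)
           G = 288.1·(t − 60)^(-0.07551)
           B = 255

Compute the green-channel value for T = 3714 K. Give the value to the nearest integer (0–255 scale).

t = 3714/100 = 37.14; the t ≤ 66 branch applies.
G = 99.47·ln 37.14 − 161.1 = 99.47·3.6147 − 161.1 = 198.454.
Rounded: 198.

198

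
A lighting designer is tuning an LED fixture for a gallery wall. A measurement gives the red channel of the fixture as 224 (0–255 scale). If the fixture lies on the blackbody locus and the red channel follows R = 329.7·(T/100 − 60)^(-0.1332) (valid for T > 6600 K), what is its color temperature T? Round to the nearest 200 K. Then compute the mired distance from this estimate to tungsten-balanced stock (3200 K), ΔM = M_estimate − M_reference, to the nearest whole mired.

-184 mireds

(t − 60)^(-0.1332) = 224/329.7 = 0.67941.
t − 60 = 0.67941^(1/-0.1332) = 0.67941^(-7.508) = 18.209, so t = 78.209.
T = 100·t = 7821 K → 7800 K to the nearest 200 K.
M_estimate = 10⁶/7800 = 128.21; M_reference = 10⁶/3200 = 312.50.
ΔM = 128.21 − 312.50 = -184.29 → -184 mireds.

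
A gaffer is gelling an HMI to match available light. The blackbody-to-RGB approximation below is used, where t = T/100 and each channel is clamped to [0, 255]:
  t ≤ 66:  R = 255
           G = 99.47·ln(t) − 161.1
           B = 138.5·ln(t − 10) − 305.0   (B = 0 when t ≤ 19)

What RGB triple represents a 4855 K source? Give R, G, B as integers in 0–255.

R=255, G=225, B=201

t = 4855/100 = 48.55; the t ≤ 66 branch applies.
R = 255 by definition for t ≤ 66.
G = 99.47·ln 48.55 − 161.1 = 99.47·3.8826 − 161.1 = 225.102.
B = 138.5·ln(48.55 − 10) − 305.0 = 138.5·ln 38.55 − 305.0 = 138.5·3.6520 − 305.0 = 200.796.
Rounded: (255, 225, 201).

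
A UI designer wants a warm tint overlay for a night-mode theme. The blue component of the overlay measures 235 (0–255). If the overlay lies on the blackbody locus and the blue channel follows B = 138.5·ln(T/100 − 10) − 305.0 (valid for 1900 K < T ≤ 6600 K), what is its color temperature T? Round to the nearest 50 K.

5950 K

ln(t − 10) = (235 + 305.0) / 138.5 = 3.8989.
t − 10 = e^3.8989 = 49.349, so t = 59.349.
T = 100·t = 5935 K → 5950 K to the nearest 50 K.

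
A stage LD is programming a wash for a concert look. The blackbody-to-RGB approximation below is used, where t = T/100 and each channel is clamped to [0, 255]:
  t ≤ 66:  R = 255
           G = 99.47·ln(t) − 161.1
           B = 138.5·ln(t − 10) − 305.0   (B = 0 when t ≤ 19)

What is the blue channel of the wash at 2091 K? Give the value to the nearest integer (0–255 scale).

t = 2091/100 = 20.91; the t ≤ 66 branch applies.
B = 138.5·ln(20.91 − 10) − 305.0 = 138.5·ln 10.91 − 305.0 = 138.5·2.3897 − 305.0 = 25.971.
Rounded: 26.

26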